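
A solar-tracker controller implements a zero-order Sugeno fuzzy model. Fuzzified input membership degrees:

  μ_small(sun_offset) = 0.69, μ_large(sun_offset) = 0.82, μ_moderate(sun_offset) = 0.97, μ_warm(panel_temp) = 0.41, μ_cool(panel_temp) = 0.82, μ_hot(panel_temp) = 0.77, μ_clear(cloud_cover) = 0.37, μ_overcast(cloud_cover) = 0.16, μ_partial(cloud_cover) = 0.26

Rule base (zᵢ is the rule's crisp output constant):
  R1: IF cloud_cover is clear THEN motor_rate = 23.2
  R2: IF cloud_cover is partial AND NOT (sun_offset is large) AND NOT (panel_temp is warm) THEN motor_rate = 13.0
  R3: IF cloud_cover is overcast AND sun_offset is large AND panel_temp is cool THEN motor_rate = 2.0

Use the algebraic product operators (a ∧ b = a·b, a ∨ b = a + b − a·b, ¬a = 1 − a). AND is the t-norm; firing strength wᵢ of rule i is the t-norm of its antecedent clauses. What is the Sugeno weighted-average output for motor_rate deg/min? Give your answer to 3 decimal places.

18.128

R1 (z=23.2): clear=0.37 → w = 0.3700
R2 (z=13.0): partial=0.26, ¬large=1−0.82=0.18, ¬warm=1−0.41=0.59; AND[a·b] → w = 0.0276
R3 (z=2.0): overcast=0.16, large=0.82, cool=0.82; AND[a·b] → w = 0.1076
Weighted average = (0.3700·23.2 + 0.0276·13.0 + 0.1076·2.0) / (0.3700 + 0.0276 + 0.1076)
  = 9.1581 / 0.5052 = 18.128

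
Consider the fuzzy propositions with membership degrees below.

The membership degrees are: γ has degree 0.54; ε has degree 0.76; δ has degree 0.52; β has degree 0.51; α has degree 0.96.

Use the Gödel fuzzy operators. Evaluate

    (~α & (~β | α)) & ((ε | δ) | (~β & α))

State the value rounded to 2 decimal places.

~α = 1 − 0.96 = 0.04
~β = 1 − 0.51 = 0.49
~β | α = max(a, b) on (0.49, 0.96) = 0.96
~α & (~β | α) = min(a, b) on (0.04, 0.96) = 0.04
ε | δ = max(a, b) on (0.76, 0.52) = 0.76
~β = 1 − 0.51 = 0.49
~β & α = min(a, b) on (0.49, 0.96) = 0.49
(ε | δ) | (~β & α) = max(a, b) on (0.76, 0.49) = 0.76
(~α & (~β | α)) & ((ε | δ) | (~β & α)) = min(a, b) on (0.04, 0.76) = 0.04

0.04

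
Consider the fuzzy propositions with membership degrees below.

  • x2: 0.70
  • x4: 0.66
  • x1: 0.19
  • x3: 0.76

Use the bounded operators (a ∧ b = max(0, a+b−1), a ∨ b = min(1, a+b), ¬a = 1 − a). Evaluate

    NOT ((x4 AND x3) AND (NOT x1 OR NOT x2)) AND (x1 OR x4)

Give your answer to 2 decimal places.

x4 AND x3 = max(0, a+b−1) on (0.66, 0.76) = 0.42
NOT x1 = 1 − 0.19 = 0.81
NOT x2 = 1 − 0.70 = 0.30
NOT x1 OR NOT x2 = min(1, a+b) on (0.81, 0.30) = 1.00
(x4 AND x3) AND (NOT x1 OR NOT x2) = max(0, a+b−1) on (0.42, 1.00) = 0.42
NOT ((x4 AND x3) AND (NOT x1 OR NOT x2)) = 1 − 0.42 = 0.58
x1 OR x4 = min(1, a+b) on (0.19, 0.66) = 0.85
NOT ((x4 AND x3) AND (NOT x1 OR NOT x2)) AND (x1 OR x4) = max(0, a+b−1) on (0.58, 0.85) = 0.43

0.43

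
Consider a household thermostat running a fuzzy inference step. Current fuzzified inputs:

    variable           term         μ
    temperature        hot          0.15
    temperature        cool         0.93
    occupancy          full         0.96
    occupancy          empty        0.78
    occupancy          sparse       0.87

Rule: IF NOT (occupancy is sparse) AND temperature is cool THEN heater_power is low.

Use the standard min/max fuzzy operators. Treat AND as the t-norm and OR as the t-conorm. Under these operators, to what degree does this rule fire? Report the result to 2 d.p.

firing strength: ¬sparse=1−0.87=0.13, cool=0.93; AND[min(a, b)] → w = 0.13

0.13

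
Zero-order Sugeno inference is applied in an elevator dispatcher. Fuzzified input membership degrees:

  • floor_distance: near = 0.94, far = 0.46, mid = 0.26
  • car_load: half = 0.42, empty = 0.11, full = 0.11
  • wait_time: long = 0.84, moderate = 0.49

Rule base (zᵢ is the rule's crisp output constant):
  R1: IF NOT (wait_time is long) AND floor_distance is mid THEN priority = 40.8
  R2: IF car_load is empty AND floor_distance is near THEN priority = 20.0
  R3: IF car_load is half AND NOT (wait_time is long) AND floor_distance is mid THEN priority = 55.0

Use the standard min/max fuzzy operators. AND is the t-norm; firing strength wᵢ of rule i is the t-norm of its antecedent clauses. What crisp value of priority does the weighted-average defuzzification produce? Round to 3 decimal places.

R1 (z=40.8): ¬long=1−0.84=0.16, mid=0.26; AND[min(a, b)] → w = 0.16
R2 (z=20.0): empty=0.11, near=0.94; AND[min(a, b)] → w = 0.11
R3 (z=55.0): half=0.42, ¬long=1−0.84=0.16, mid=0.26; AND[min(a, b)] → w = 0.16
Weighted average = (0.16·40.8 + 0.11·20.0 + 0.16·55.0) / (0.16 + 0.11 + 0.16)
  = 17.5280 / 0.4300 = 40.763

40.763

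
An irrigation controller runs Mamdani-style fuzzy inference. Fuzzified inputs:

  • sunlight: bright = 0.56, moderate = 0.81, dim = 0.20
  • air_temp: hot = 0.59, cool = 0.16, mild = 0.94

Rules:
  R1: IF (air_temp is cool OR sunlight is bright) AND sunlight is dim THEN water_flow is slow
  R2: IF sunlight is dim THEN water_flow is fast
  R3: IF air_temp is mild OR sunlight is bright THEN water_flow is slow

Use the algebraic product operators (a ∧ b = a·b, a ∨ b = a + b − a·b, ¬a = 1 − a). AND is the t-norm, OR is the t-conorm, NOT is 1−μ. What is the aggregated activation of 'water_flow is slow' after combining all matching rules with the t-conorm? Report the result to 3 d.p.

R1: (cool=0.16 OR bright=0.56) = 0.6304; AND[a·b] with dim=0.20 → w = 0.1261
R2: dim=0.20 → w = 0.2000
R3: mild=0.94, bright=0.56; OR[a + b − a·b] → w = 0.9736
Rules with consequent 'slow': {R1, R3} → strengths 0.1261, 0.9736
Aggregate via t-conorm [a + b − a·b]: 0.9769

0.977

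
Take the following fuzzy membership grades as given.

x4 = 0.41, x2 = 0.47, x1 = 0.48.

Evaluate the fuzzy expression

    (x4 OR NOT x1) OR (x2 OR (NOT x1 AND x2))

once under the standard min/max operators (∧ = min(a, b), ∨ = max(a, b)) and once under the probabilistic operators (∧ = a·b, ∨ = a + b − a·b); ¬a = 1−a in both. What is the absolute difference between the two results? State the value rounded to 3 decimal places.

0.367

Under standard min/max:
  NOT x1 = 1 − 0.48 = 0.52
  x4 OR NOT x1 = max(a, b) on (0.41, 0.52) = 0.52
  NOT x1 = 1 − 0.48 = 0.52
  NOT x1 AND x2 = min(a, b) on (0.52, 0.47) = 0.47
  x2 OR (NOT x1 AND x2) = max(a, b) on (0.47, 0.47) = 0.47
  (x4 OR NOT x1) OR (x2 OR (NOT x1 AND x2)) = max(a, b) on (0.52, 0.47) = 0.52
  → value = 0.5200
Under probabilistic:
  NOT x1 = 1 − 0.4800 = 0.5200
  x4 OR NOT x1 = a + b − a·b on (0.4100, 0.5200) = 0.7168
  NOT x1 = 1 − 0.4800 = 0.5200
  NOT x1 AND x2 = a·b on (0.5200, 0.4700) = 0.2444
  x2 OR (NOT x1 AND x2) = a + b − a·b on (0.4700, 0.2444) = 0.5995
  (x4 OR NOT x1) OR (x2 OR (NOT x1 AND x2)) = a + b − a·b on (0.7168, 0.5995) = 0.8866
  → value = 0.8866
|0.5200 − 0.8866| = 0.367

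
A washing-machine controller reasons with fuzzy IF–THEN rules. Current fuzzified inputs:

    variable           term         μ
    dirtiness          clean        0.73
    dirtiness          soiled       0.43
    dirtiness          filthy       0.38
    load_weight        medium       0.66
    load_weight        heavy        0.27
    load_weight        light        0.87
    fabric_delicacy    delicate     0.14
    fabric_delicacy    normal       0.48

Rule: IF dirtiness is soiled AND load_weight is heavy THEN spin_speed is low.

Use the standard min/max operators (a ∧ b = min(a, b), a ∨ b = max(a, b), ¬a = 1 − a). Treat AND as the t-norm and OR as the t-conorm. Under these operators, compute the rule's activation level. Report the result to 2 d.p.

firing strength: soiled=0.43, heavy=0.27; AND[min(a, b)] → w = 0.27

0.27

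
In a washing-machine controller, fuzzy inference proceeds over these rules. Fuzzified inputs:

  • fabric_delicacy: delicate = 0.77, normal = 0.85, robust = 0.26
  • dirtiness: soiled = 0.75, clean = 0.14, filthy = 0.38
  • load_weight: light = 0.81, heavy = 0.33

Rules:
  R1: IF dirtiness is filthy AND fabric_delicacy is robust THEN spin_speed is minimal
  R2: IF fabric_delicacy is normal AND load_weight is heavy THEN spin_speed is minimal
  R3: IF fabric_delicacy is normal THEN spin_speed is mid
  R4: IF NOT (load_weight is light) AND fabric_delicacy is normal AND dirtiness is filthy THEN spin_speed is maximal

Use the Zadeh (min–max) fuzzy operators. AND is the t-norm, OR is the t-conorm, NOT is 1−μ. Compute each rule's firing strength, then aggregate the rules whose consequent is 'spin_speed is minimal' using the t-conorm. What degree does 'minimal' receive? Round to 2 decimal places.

0.33

R1: filthy=0.38, robust=0.26; AND[min(a, b)] → w = 0.26
R2: normal=0.85, heavy=0.33; AND[min(a, b)] → w = 0.33
R3: normal=0.85 → w = 0.85
R4: ¬light=1−0.81=0.19, normal=0.85, filthy=0.38; AND[min(a, b)] → w = 0.19
Rules with consequent 'minimal': {R1, R2} → strengths 0.26, 0.33
Aggregate via t-conorm [max(a, b)]: 0.33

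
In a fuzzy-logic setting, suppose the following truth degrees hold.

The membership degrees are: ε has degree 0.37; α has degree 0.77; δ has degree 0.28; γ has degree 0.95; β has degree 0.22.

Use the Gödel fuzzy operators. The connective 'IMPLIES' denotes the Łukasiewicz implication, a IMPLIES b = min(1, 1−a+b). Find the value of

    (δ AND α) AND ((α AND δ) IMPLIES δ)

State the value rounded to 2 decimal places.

0.28

δ AND α = min(a, b) on (0.28, 0.77) = 0.28
α AND δ = min(a, b) on (0.77, 0.28) = 0.28
(α AND δ) IMPLIES δ  [Łukasiewicz: min(1, 1−a+b)] with a=0.28, b=0.28 → 1.00
(δ AND α) AND ((α AND δ) IMPLIES δ) = min(a, b) on (0.28, 1.00) = 0.28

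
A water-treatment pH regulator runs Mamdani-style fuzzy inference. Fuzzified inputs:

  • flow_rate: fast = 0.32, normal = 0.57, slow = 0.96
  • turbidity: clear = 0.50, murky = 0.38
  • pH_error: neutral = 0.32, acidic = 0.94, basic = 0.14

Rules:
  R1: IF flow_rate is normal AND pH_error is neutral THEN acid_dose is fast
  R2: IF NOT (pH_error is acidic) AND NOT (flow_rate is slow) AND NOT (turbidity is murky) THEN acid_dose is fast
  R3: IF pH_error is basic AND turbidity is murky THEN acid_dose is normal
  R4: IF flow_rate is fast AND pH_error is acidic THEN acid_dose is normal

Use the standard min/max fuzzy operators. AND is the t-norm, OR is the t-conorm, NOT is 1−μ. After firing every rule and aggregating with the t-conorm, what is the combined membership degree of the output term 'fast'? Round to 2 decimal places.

0.32

R1: normal=0.57, neutral=0.32; AND[min(a, b)] → w = 0.32
R2: ¬acidic=1−0.94=0.06, ¬slow=1−0.96=0.04, ¬murky=1−0.38=0.62; AND[min(a, b)] → w = 0.04
R3: basic=0.14, murky=0.38; AND[min(a, b)] → w = 0.14
R4: fast=0.32, acidic=0.94; AND[min(a, b)] → w = 0.32
Rules with consequent 'fast': {R1, R2} → strengths 0.32, 0.04
Aggregate via t-conorm [max(a, b)]: 0.32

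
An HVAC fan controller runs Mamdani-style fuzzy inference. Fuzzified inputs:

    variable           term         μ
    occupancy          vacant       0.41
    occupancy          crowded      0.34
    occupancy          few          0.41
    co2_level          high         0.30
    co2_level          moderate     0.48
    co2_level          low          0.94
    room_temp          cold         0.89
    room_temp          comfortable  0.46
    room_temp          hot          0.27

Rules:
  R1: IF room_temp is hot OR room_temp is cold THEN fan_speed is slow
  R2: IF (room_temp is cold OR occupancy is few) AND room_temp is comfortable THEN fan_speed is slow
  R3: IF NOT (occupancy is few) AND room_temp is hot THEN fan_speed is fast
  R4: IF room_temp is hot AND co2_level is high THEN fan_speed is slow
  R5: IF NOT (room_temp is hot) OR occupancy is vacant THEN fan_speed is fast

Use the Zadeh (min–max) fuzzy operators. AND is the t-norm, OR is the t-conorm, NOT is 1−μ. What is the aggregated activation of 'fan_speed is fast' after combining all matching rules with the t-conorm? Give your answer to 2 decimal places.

0.73

R1: hot=0.27, cold=0.89; OR[max(a, b)] → w = 0.89
R2: (cold=0.89 OR few=0.41) = 0.89; AND[min(a, b)] with comfortable=0.46 → w = 0.46
R3: ¬few=1−0.41=0.59, hot=0.27; AND[min(a, b)] → w = 0.27
R4: hot=0.27, high=0.30; AND[min(a, b)] → w = 0.27
R5: ¬hot=1−0.27=0.73, vacant=0.41; OR[max(a, b)] → w = 0.73
Rules with consequent 'fast': {R3, R5} → strengths 0.27, 0.73
Aggregate via t-conorm [max(a, b)]: 0.73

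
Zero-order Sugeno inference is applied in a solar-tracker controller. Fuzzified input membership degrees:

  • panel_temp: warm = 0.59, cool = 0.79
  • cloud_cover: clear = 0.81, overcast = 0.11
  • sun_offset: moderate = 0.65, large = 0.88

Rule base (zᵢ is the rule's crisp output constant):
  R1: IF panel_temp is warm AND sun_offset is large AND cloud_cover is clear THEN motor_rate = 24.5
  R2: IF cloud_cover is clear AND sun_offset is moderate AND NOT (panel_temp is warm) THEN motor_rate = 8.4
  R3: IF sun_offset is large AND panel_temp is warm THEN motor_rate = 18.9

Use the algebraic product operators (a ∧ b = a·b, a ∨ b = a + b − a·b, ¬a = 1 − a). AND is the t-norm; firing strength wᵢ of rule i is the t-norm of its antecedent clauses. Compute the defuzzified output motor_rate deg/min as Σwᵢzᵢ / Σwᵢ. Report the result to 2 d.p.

R1 (z=24.5): warm=0.59, large=0.88, clear=0.81; AND[a·b] → w = 0.4206
R2 (z=8.4): clear=0.81, moderate=0.65, ¬warm=1−0.59=0.41; AND[a·b] → w = 0.2159
R3 (z=18.9): large=0.88, warm=0.59; AND[a·b] → w = 0.5192
Weighted average = (0.4206·24.5 + 0.2159·8.4 + 0.5192·18.9) / (0.4206 + 0.2159 + 0.5192)
  = 21.9297 / 1.1556 = 18.98

18.98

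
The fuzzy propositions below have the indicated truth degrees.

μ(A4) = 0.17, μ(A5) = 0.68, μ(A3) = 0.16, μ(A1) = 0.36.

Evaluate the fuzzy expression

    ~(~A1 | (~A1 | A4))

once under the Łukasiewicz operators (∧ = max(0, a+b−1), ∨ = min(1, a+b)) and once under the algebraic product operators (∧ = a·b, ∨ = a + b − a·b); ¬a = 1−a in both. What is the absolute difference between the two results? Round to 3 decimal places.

Under Łukasiewicz:
  ~A1 = 1 − 0.36 = 0.64
  ~A1 = 1 − 0.36 = 0.64
  ~A1 | A4 = min(1, a+b) on (0.64, 0.17) = 0.81
  ~A1 | (~A1 | A4) = min(1, a+b) on (0.64, 0.81) = 1.00
  ~(~A1 | (~A1 | A4)) = 1 − 1.00 = 0.00
  → value = 0.0000
Under algebraic product:
  ~A1 = 1 − 0.3600 = 0.6400
  ~A1 = 1 − 0.3600 = 0.6400
  ~A1 | A4 = a + b − a·b on (0.6400, 0.1700) = 0.7012
  ~A1 | (~A1 | A4) = a + b − a·b on (0.6400, 0.7012) = 0.8924
  ~(~A1 | (~A1 | A4)) = 1 − 0.8924 = 0.1076
  → value = 0.1076
|0.0000 − 0.1076| = 0.108

0.108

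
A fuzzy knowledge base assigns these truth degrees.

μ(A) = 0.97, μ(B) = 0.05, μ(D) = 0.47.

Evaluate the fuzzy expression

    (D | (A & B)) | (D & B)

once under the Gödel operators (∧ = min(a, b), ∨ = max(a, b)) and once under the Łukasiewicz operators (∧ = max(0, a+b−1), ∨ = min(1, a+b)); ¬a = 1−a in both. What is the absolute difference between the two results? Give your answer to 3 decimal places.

Under Gödel:
  A & B = min(a, b) on (0.97, 0.05) = 0.05
  D | (A & B) = max(a, b) on (0.47, 0.05) = 0.47
  D & B = min(a, b) on (0.47, 0.05) = 0.05
  (D | (A & B)) | (D & B) = max(a, b) on (0.47, 0.05) = 0.47
  → value = 0.4700
Under Łukasiewicz:
  A & B = max(0, a+b−1) on (0.97, 0.05) = 0.02
  D | (A & B) = min(1, a+b) on (0.47, 0.02) = 0.49
  D & B = max(0, a+b−1) on (0.47, 0.05) = 0.00
  (D | (A & B)) | (D & B) = min(1, a+b) on (0.49, 0.00) = 0.49
  → value = 0.4900
|0.4700 − 0.4900| = 0.020

0.020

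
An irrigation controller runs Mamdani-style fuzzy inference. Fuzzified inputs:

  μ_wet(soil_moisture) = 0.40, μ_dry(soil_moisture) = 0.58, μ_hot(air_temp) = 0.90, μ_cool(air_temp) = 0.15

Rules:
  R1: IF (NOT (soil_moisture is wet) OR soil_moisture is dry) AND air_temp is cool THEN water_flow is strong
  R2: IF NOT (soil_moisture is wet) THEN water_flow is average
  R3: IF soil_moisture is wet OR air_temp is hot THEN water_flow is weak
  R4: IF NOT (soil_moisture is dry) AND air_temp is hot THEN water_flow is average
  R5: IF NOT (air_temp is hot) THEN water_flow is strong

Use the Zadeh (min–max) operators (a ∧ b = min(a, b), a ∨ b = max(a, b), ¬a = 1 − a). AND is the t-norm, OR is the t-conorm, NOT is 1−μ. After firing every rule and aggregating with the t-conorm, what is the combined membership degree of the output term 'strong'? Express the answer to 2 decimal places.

0.15

R1: (¬wet=1−0.40=0.60 OR dry=0.58) = 0.60; AND[min(a, b)] with cool=0.15 → w = 0.15
R2: ¬wet=1−0.40=0.60 → w = 0.60
R3: wet=0.40, hot=0.90; OR[max(a, b)] → w = 0.90
R4: ¬dry=1−0.58=0.42, hot=0.90; AND[min(a, b)] → w = 0.42
R5: ¬hot=1−0.90=0.10 → w = 0.10
Rules with consequent 'strong': {R1, R5} → strengths 0.15, 0.10
Aggregate via t-conorm [max(a, b)]: 0.15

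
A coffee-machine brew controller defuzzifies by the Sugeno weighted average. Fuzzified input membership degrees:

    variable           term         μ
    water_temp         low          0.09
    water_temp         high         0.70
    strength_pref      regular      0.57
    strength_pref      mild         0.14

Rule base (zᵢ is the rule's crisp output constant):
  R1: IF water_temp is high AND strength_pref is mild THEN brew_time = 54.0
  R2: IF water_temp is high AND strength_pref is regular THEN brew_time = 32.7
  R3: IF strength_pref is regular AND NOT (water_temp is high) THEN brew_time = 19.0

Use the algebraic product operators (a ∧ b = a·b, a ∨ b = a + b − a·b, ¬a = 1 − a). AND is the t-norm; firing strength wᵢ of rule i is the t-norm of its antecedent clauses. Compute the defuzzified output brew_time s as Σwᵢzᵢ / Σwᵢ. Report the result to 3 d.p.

R1 (z=54.0): high=0.70, mild=0.14; AND[a·b] → w = 0.0980
R2 (z=32.7): high=0.70, regular=0.57; AND[a·b] → w = 0.3990
R3 (z=19.0): regular=0.57, ¬high=1−0.70=0.30; AND[a·b] → w = 0.1710
Weighted average = (0.0980·54.0 + 0.3990·32.7 + 0.1710·19.0) / (0.0980 + 0.3990 + 0.1710)
  = 21.5883 / 0.6680 = 32.318

32.318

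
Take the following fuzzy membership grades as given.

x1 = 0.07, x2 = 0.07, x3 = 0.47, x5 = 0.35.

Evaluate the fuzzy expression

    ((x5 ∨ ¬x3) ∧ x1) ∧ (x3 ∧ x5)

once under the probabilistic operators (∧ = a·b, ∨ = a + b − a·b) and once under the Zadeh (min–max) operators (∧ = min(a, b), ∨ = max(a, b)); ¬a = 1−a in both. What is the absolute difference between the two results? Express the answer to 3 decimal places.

Under probabilistic:
  ¬x3 = 1 − 0.4700 = 0.5300
  x5 ∨ ¬x3 = a + b − a·b on (0.3500, 0.5300) = 0.6945
  (x5 ∨ ¬x3) ∧ x1 = a·b on (0.6945, 0.0700) = 0.0486
  x3 ∧ x5 = a·b on (0.4700, 0.3500) = 0.1645
  ((x5 ∨ ¬x3) ∧ x1) ∧ (x3 ∧ x5) = a·b on (0.0486, 0.1645) = 0.0080
  → value = 0.0080
Under Zadeh (min–max):
  ¬x3 = 1 − 0.47 = 0.53
  x5 ∨ ¬x3 = max(a, b) on (0.35, 0.53) = 0.53
  (x5 ∨ ¬x3) ∧ x1 = min(a, b) on (0.53, 0.07) = 0.07
  x3 ∧ x5 = min(a, b) on (0.47, 0.35) = 0.35
  ((x5 ∨ ¬x3) ∧ x1) ∧ (x3 ∧ x5) = min(a, b) on (0.07, 0.35) = 0.07
  → value = 0.0700
|0.0080 − 0.0700| = 0.062

0.062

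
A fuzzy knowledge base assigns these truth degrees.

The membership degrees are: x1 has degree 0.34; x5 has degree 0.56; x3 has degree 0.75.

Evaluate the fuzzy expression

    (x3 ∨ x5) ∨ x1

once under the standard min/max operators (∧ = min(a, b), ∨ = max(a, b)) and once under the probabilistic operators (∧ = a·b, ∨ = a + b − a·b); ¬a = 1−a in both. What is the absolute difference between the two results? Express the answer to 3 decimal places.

0.177

Under standard min/max:
  x3 ∨ x5 = max(a, b) on (0.75, 0.56) = 0.75
  (x3 ∨ x5) ∨ x1 = max(a, b) on (0.75, 0.34) = 0.75
  → value = 0.7500
Under probabilistic:
  x3 ∨ x5 = a + b − a·b on (0.7500, 0.5600) = 0.8900
  (x3 ∨ x5) ∨ x1 = a + b − a·b on (0.8900, 0.3400) = 0.9274
  → value = 0.9274
|0.7500 − 0.9274| = 0.177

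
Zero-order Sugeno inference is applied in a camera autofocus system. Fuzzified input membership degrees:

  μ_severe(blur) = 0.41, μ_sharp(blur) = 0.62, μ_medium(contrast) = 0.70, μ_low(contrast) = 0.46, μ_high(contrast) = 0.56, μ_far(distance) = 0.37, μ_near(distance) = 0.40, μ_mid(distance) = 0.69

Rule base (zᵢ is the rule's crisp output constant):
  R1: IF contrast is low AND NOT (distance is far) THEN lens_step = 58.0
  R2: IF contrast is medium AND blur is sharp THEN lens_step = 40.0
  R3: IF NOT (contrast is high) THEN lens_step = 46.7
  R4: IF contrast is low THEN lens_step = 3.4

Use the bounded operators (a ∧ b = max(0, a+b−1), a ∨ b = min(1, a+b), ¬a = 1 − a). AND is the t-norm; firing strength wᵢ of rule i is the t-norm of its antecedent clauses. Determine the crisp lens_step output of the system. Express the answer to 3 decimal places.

R1 (z=58.0): low=0.46, ¬far=1−0.37=0.63; AND[max(0, a+b−1)] → w = 0.09
R2 (z=40.0): medium=0.70, sharp=0.62; AND[max(0, a+b−1)] → w = 0.32
R3 (z=46.7): ¬high=1−0.56=0.44 → w = 0.44
R4 (z=3.4): low=0.46 → w = 0.46
Weighted average = (0.09·58.0 + 0.32·40.0 + 0.44·46.7 + 0.46·3.4) / (0.09 + 0.32 + 0.44 + 0.46)
  = 40.1320 / 1.3100 = 30.635

30.635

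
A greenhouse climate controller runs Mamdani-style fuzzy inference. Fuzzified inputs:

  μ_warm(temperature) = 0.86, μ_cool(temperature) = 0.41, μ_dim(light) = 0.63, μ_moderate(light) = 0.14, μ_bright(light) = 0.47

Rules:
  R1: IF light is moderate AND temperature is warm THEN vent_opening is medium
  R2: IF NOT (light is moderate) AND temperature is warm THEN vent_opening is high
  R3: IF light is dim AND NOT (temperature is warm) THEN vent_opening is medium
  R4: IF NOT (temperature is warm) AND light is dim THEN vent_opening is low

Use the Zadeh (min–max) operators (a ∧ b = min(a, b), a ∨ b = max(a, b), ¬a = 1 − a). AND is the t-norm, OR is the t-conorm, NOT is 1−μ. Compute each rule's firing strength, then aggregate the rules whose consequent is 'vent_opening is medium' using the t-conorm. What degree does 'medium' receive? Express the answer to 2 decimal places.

R1: moderate=0.14, warm=0.86; AND[min(a, b)] → w = 0.14
R2: ¬moderate=1−0.14=0.86, warm=0.86; AND[min(a, b)] → w = 0.86
R3: dim=0.63, ¬warm=1−0.86=0.14; AND[min(a, b)] → w = 0.14
R4: ¬warm=1−0.86=0.14, dim=0.63; AND[min(a, b)] → w = 0.14
Rules with consequent 'medium': {R1, R3} → strengths 0.14, 0.14
Aggregate via t-conorm [max(a, b)]: 0.14

0.14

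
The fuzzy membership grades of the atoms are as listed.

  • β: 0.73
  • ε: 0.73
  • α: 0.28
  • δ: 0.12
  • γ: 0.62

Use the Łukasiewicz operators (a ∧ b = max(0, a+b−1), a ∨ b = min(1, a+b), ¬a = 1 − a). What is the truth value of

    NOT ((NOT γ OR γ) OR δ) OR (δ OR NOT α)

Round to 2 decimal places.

NOT γ = 1 − 0.62 = 0.38
NOT γ OR γ = min(1, a+b) on (0.38, 0.62) = 1.00
(NOT γ OR γ) OR δ = min(1, a+b) on (1.00, 0.12) = 1.00
NOT ((NOT γ OR γ) OR δ) = 1 − 1.00 = 0.00
NOT α = 1 − 0.28 = 0.72
δ OR NOT α = min(1, a+b) on (0.12, 0.72) = 0.84
NOT ((NOT γ OR γ) OR δ) OR (δ OR NOT α) = min(1, a+b) on (0.00, 0.84) = 0.84

0.84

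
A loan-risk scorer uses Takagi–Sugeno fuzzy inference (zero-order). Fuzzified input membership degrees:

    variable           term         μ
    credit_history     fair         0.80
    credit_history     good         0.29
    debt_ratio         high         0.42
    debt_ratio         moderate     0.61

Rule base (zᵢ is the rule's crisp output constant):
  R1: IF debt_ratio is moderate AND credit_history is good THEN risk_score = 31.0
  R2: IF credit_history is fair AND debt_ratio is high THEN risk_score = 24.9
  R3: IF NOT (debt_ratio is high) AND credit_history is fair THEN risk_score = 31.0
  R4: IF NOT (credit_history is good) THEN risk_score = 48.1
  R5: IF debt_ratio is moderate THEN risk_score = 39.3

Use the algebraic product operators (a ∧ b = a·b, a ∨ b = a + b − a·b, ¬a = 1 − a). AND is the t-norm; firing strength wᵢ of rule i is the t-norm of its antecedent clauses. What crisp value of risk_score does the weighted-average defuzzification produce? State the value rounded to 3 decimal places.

37.598

R1 (z=31.0): moderate=0.61, good=0.29; AND[a·b] → w = 0.1769
R2 (z=24.9): fair=0.80, high=0.42; AND[a·b] → w = 0.3360
R3 (z=31.0): ¬high=1−0.42=0.58, fair=0.80; AND[a·b] → w = 0.4640
R4 (z=48.1): ¬good=1−0.29=0.71 → w = 0.7100
R5 (z=39.3): moderate=0.61 → w = 0.6100
Weighted average = (0.1769·31.0 + 0.3360·24.9 + 0.4640·31.0 + 0.7100·48.1 + 0.6100·39.3) / (0.1769 + 0.3360 + 0.4640 + 0.7100 + 0.6100)
  = 86.3583 / 2.2969 = 37.598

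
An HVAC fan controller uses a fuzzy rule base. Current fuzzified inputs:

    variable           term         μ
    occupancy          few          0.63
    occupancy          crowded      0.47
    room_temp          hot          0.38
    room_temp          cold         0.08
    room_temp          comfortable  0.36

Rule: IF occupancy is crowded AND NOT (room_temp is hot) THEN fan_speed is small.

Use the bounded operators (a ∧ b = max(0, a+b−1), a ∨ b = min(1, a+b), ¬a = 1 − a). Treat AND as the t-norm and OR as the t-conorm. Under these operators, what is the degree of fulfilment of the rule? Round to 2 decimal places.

0.09

firing strength: crowded=0.47, ¬hot=1−0.38=0.62; AND[max(0, a+b−1)] → w = 0.09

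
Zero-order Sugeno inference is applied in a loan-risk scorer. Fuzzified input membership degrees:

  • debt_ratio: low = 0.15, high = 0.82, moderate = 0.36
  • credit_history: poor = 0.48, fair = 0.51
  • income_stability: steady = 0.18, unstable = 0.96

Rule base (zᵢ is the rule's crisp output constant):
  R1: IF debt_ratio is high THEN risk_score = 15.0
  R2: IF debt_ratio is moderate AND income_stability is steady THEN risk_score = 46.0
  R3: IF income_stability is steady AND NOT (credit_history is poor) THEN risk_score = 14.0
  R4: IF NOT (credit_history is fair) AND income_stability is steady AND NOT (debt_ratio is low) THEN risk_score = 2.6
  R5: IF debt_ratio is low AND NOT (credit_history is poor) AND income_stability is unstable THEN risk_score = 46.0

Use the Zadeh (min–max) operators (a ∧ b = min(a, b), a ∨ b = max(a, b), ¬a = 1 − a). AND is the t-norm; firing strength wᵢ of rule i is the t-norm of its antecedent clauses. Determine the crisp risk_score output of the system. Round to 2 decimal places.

R1 (z=15.0): high=0.82 → w = 0.82
R2 (z=46.0): moderate=0.36, steady=0.18; AND[min(a, b)] → w = 0.18
R3 (z=14.0): steady=0.18, ¬poor=1−0.48=0.52; AND[min(a, b)] → w = 0.18
R4 (z=2.6): ¬fair=1−0.51=0.49, steady=0.18, ¬low=1−0.15=0.85; AND[min(a, b)] → w = 0.18
R5 (z=46.0): low=0.15, ¬poor=1−0.48=0.52, unstable=0.96; AND[min(a, b)] → w = 0.15
Weighted average = (0.82·15.0 + 0.18·46.0 + 0.18·14.0 + 0.18·2.6 + 0.15·46.0) / (0.82 + 0.18 + 0.18 + 0.18 + 0.15)
  = 30.4680 / 1.5100 = 20.18

20.18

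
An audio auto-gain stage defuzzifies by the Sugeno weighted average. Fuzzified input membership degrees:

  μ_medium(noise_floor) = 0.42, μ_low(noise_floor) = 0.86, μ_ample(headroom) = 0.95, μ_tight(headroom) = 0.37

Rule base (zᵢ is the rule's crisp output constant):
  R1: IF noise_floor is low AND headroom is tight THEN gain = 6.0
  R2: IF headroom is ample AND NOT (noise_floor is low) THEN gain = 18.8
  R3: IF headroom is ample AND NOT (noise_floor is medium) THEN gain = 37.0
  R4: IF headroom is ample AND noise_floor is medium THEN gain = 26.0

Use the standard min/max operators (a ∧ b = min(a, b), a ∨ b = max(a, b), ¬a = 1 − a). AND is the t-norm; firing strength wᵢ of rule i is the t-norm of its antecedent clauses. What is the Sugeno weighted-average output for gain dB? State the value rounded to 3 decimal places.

24.657

R1 (z=6.0): low=0.86, tight=0.37; AND[min(a, b)] → w = 0.37
R2 (z=18.8): ample=0.95, ¬low=1−0.86=0.14; AND[min(a, b)] → w = 0.14
R3 (z=37.0): ample=0.95, ¬medium=1−0.42=0.58; AND[min(a, b)] → w = 0.58
R4 (z=26.0): ample=0.95, medium=0.42; AND[min(a, b)] → w = 0.42
Weighted average = (0.37·6.0 + 0.14·18.8 + 0.58·37.0 + 0.42·26.0) / (0.37 + 0.14 + 0.58 + 0.42)
  = 37.2320 / 1.5100 = 24.657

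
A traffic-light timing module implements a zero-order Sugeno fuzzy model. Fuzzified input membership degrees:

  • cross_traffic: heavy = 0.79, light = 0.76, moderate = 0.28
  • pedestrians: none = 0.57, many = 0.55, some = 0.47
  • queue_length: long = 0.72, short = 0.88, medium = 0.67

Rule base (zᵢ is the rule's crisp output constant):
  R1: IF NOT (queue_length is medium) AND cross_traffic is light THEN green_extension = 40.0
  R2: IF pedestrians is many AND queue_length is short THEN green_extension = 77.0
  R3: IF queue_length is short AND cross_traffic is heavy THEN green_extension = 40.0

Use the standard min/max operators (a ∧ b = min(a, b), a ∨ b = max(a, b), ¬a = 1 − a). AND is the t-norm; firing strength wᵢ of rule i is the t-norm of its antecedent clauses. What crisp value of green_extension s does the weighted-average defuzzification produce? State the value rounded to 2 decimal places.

52.19

R1 (z=40.0): ¬medium=1−0.67=0.33, light=0.76; AND[min(a, b)] → w = 0.33
R2 (z=77.0): many=0.55, short=0.88; AND[min(a, b)] → w = 0.55
R3 (z=40.0): short=0.88, heavy=0.79; AND[min(a, b)] → w = 0.79
Weighted average = (0.33·40.0 + 0.55·77.0 + 0.79·40.0) / (0.33 + 0.55 + 0.79)
  = 87.1500 / 1.6700 = 52.19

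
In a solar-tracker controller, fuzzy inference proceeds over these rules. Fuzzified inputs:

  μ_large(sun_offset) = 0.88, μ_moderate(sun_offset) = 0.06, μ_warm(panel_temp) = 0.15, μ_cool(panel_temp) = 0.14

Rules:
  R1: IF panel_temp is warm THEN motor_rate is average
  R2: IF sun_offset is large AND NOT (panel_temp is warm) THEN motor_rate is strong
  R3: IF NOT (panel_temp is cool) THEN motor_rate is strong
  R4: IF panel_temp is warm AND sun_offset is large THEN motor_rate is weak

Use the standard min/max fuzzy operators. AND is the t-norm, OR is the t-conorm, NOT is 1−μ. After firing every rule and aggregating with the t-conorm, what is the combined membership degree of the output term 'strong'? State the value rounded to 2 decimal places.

0.86

R1: warm=0.15 → w = 0.15
R2: large=0.88, ¬warm=1−0.15=0.85; AND[min(a, b)] → w = 0.85
R3: ¬cool=1−0.14=0.86 → w = 0.86
R4: warm=0.15, large=0.88; AND[min(a, b)] → w = 0.15
Rules with consequent 'strong': {R2, R3} → strengths 0.85, 0.86
Aggregate via t-conorm [max(a, b)]: 0.86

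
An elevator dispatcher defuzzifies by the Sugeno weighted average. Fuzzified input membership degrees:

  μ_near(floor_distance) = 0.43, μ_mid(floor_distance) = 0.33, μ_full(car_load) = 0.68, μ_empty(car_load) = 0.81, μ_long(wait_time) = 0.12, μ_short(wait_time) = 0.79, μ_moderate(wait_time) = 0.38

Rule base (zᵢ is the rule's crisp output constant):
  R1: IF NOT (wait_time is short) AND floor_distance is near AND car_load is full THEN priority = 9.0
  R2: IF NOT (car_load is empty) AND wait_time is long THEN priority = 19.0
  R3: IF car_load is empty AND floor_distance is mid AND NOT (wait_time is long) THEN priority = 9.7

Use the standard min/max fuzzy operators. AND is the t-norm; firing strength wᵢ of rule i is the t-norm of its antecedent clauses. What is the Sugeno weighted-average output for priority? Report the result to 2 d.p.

11.17

R1 (z=9.0): ¬short=1−0.79=0.21, near=0.43, full=0.68; AND[min(a, b)] → w = 0.21
R2 (z=19.0): ¬empty=1−0.81=0.19, long=0.12; AND[min(a, b)] → w = 0.12
R3 (z=9.7): empty=0.81, mid=0.33, ¬long=1−0.12=0.88; AND[min(a, b)] → w = 0.33
Weighted average = (0.21·9.0 + 0.12·19.0 + 0.33·9.7) / (0.21 + 0.12 + 0.33)
  = 7.3710 / 0.6600 = 11.17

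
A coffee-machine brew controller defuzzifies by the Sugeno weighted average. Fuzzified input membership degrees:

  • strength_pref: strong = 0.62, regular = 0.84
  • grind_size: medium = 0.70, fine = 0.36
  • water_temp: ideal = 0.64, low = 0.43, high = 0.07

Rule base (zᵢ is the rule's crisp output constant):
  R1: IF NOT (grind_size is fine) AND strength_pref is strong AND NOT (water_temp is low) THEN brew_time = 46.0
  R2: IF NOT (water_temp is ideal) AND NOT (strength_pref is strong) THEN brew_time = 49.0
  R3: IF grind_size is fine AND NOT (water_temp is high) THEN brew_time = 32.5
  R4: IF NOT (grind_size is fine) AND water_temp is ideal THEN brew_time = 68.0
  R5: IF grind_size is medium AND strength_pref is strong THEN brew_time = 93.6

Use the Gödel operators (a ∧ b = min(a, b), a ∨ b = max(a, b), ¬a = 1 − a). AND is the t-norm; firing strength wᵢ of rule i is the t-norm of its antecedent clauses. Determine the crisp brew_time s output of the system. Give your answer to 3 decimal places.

61.613

R1 (z=46.0): ¬fine=1−0.36=0.64, strong=0.62, ¬low=1−0.43=0.57; AND[min(a, b)] → w = 0.57
R2 (z=49.0): ¬ideal=1−0.64=0.36, ¬strong=1−0.62=0.38; AND[min(a, b)] → w = 0.36
R3 (z=32.5): fine=0.36, ¬high=1−0.07=0.93; AND[min(a, b)] → w = 0.36
R4 (z=68.0): ¬fine=1−0.36=0.64, ideal=0.64; AND[min(a, b)] → w = 0.64
R5 (z=93.6): medium=0.70, strong=0.62; AND[min(a, b)] → w = 0.62
Weighted average = (0.57·46.0 + 0.36·49.0 + 0.36·32.5 + 0.64·68.0 + 0.62·93.6) / (0.57 + 0.36 + 0.36 + 0.64 + 0.62)
  = 157.1120 / 2.5500 = 61.613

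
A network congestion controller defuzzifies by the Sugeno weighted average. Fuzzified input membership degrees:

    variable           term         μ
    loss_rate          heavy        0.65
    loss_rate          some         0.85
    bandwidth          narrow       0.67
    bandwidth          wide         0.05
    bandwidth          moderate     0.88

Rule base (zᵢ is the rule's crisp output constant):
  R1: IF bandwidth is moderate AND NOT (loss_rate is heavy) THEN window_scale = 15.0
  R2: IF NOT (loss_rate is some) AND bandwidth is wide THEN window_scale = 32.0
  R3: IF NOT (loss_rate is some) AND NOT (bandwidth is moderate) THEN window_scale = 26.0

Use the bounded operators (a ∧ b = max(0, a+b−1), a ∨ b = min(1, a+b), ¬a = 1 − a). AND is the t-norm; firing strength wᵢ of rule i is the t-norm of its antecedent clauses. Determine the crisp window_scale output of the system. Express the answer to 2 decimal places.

R1 (z=15.0): moderate=0.88, ¬heavy=1−0.65=0.35; AND[max(0, a+b−1)] → w = 0.23
R2 (z=32.0): ¬some=1−0.85=0.15, wide=0.05; AND[max(0, a+b−1)] → w = 0.00
R3 (z=26.0): ¬some=1−0.85=0.15, ¬moderate=1−0.88=0.12; AND[max(0, a+b−1)] → w = 0.00
Weighted average = (0.23·15.0 + 0.00·32.0 + 0.00·26.0) / (0.23 + 0.00 + 0.00)
  = 3.4500 / 0.2300 = 15.00

15.00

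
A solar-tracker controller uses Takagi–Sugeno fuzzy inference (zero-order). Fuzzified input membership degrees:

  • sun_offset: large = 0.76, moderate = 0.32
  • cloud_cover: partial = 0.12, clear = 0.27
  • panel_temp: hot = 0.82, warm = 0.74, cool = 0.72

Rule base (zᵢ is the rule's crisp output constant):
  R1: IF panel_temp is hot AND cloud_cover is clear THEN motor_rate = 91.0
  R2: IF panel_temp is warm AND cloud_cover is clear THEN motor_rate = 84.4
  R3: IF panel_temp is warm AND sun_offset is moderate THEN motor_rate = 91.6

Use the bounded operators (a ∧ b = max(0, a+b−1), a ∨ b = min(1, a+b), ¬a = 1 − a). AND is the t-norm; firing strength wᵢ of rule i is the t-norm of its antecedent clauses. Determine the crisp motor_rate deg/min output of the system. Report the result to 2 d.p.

90.81

R1 (z=91.0): hot=0.82, clear=0.27; AND[max(0, a+b−1)] → w = 0.09
R2 (z=84.4): warm=0.74, clear=0.27; AND[max(0, a+b−1)] → w = 0.01
R3 (z=91.6): warm=0.74, moderate=0.32; AND[max(0, a+b−1)] → w = 0.06
Weighted average = (0.09·91.0 + 0.01·84.4 + 0.06·91.6) / (0.09 + 0.01 + 0.06)
  = 14.5300 / 0.1600 = 90.81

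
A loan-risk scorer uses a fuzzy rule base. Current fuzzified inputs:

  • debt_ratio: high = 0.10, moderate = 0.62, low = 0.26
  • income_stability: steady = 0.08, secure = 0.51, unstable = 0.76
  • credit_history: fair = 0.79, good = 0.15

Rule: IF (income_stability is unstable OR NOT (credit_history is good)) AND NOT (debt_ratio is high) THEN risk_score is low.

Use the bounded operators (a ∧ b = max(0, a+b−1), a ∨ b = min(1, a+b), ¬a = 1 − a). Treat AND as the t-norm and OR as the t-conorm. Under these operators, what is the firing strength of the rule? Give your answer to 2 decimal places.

firing strength: (unstable=0.76 OR ¬good=1−0.15=0.85) = 1.00; AND[max(0, a+b−1)] with ¬high=1−0.10=0.90 → w = 0.90

0.90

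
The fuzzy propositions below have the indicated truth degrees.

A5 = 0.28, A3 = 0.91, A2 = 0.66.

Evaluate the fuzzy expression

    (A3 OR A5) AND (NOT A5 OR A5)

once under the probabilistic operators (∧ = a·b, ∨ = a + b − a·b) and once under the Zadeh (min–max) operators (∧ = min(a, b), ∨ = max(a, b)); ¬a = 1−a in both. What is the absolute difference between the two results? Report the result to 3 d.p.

0.027

Under probabilistic:
  A3 OR A5 = a + b − a·b on (0.9100, 0.2800) = 0.9352
  NOT A5 = 1 − 0.2800 = 0.7200
  NOT A5 OR A5 = a + b − a·b on (0.7200, 0.2800) = 0.7984
  (A3 OR A5) AND (NOT A5 OR A5) = a·b on (0.9352, 0.7984) = 0.7467
  → value = 0.7467
Under Zadeh (min–max):
  A3 OR A5 = max(a, b) on (0.91, 0.28) = 0.91
  NOT A5 = 1 − 0.28 = 0.72
  NOT A5 OR A5 = max(a, b) on (0.72, 0.28) = 0.72
  (A3 OR A5) AND (NOT A5 OR A5) = min(a, b) on (0.91, 0.72) = 0.72
  → value = 0.7200
|0.7467 − 0.7200| = 0.027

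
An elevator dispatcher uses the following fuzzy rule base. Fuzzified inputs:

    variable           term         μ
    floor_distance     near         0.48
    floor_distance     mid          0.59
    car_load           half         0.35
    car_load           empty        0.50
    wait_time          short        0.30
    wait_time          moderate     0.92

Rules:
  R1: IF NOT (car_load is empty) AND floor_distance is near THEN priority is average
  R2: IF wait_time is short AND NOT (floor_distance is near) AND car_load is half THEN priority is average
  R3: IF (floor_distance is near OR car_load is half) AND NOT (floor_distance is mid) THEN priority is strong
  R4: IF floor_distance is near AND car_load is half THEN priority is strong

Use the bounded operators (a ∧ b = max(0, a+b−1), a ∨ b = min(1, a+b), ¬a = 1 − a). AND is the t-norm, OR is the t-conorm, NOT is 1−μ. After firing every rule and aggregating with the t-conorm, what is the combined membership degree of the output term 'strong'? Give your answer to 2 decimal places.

0.24

R1: ¬empty=1−0.50=0.50, near=0.48; AND[max(0, a+b−1)] → w = 0.00
R2: short=0.30, ¬near=1−0.48=0.52, half=0.35; AND[max(0, a+b−1)] → w = 0.00
R3: (near=0.48 OR half=0.35) = 0.83; AND[max(0, a+b−1)] with ¬mid=1−0.59=0.41 → w = 0.24
R4: near=0.48, half=0.35; AND[max(0, a+b−1)] → w = 0.00
Rules with consequent 'strong': {R3, R4} → strengths 0.24, 0.00
Aggregate via t-conorm [min(1, a+b)]: 0.24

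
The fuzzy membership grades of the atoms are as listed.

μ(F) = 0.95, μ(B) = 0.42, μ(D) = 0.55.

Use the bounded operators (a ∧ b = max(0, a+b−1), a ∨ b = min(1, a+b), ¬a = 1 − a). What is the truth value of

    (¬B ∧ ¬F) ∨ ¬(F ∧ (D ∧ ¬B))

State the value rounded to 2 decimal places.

0.92

¬B = 1 − 0.42 = 0.58
¬F = 1 − 0.95 = 0.05
¬B ∧ ¬F = max(0, a+b−1) on (0.58, 0.05) = 0.00
¬B = 1 − 0.42 = 0.58
D ∧ ¬B = max(0, a+b−1) on (0.55, 0.58) = 0.13
F ∧ (D ∧ ¬B) = max(0, a+b−1) on (0.95, 0.13) = 0.08
¬(F ∧ (D ∧ ¬B)) = 1 − 0.08 = 0.92
(¬B ∧ ¬F) ∨ ¬(F ∧ (D ∧ ¬B)) = min(1, a+b) on (0.00, 0.92) = 0.92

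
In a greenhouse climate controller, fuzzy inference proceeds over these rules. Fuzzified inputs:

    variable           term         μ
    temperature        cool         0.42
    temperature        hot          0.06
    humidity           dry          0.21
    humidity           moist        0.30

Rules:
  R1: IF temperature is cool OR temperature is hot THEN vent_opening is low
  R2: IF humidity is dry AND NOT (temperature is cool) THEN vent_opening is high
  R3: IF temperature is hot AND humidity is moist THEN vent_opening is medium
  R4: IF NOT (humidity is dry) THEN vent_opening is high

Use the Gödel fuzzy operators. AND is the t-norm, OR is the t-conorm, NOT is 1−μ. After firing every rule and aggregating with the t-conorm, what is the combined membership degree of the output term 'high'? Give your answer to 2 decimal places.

R1: cool=0.42, hot=0.06; OR[max(a, b)] → w = 0.42
R2: dry=0.21, ¬cool=1−0.42=0.58; AND[min(a, b)] → w = 0.21
R3: hot=0.06, moist=0.30; AND[min(a, b)] → w = 0.06
R4: ¬dry=1−0.21=0.79 → w = 0.79
Rules with consequent 'high': {R2, R4} → strengths 0.21, 0.79
Aggregate via t-conorm [max(a, b)]: 0.79

0.79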